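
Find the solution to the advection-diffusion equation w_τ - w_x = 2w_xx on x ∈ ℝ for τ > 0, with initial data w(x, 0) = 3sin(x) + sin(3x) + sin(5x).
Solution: Change to a moving frame: let η = x + τ, σ = τ and write w(x,τ) = u(η,σ).
By the chain rule w_τ = u_σ + u_η, w_x = u_η, w_xx = u_ηη.
Then w_τ - w_x = u_σ: the advection term cancels and the PDE becomes the heat equation u_σ = 2u_ηη on η ∈ ℝ.
Initial data: u(η,0) = w(η,0) = 3sin(η) + sin(3η) + sin(5η).
On η ∈ ℝ each mode satisfies (sin(nη))″ = -n² sin(nη), so exp(-2n²σ) sin(nη) solves the heat equation; by superposition u(η,σ) = Σ c_n exp(-2n²σ) sin(nη).
Reading off the coefficients: c_1=3, c_3=1, c_5=1, so u(η,σ) = 3exp(-2σ)sin(η) + exp(-18σ)sin(3η) + exp(-50σ)sin(5η).
Substituting back η = x + τ, σ = τ: w(x,τ) = u(x + τ, τ).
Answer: w(x, τ) = 3exp(-2τ)sin(x + τ) + exp(-18τ)sin(3x + 3τ) + exp(-50τ)sin(5x + 5τ)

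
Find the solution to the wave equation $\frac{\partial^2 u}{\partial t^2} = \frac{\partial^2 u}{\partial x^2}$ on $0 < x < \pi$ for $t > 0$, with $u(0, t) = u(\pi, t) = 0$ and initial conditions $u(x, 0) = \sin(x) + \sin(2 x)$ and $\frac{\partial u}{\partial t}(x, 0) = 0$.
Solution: Using separation of variables $u = X(x)T(t)$:
Eigenfunctions: $\sin(nx)$, $n = 1, 2, 3, \ldots$
General solution: $u(x, t) = \sum [A_n \cos(n t) + B_n \sin(n t)] \sin(nx)$
From $u(x,0) = \sin(x) + \sin(2 x)$: $A_1=1, A_2=1$. From $u_t(x,0) = 0$: all $B_n = 0$.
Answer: $u(x, t) = \sin(x) \cos(t) + \sin(2 x) \cos(2 t)$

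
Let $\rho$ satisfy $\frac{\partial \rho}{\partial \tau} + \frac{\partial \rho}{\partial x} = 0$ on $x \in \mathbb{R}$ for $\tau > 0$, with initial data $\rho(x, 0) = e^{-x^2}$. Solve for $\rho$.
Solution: By method of characteristics (waves move right with speed 1):
Along characteristics $x - \tau =$ const, $\rho$ is constant, so $\rho(x,\tau) = f(x - \tau)$ with $f = \rho( \cdot , 0)$.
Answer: $\rho(x, \tau) = e^{-(-\tau + x)^2}$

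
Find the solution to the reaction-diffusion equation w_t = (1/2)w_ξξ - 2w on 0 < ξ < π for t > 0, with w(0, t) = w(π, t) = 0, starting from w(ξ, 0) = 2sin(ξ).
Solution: Substitute w = exp(-2t)u.
Then w_t = exp(-2t)(u_t - 2u), w_ξξ = exp(-2t)u_ξξ; substituting and dividing by exp(-2t), the lower-order terms cancel: u_t = (1/2)u_ξξ (standard heat equation).
Data for u: u(ξ,0) = w(ξ,0) = 2sin(ξ). The boundary conditions carry over: u(0,t) = u(π,t) = 0.
Separating variables: u = Σ c_n exp(-n²t/2) sin(nξ). From u(ξ,0) = 2sin(ξ): c_1=2.
So u(ξ,t) = 2exp(-t/2)sin(ξ), and w(ξ,t) = exp(-2t)u(ξ,t).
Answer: w(ξ, t) = 2exp(-5t/2)sin(ξ)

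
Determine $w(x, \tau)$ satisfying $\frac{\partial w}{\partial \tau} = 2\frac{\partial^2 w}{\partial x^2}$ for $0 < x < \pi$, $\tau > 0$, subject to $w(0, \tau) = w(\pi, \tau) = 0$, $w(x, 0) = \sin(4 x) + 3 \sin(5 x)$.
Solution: Separating variables: $w = \sum c_n e^{-2n^2\tau} \sin(nx)$. From $w(x,0) = \sin(4 x) + 3 \sin(5 x)$: $c_4=1, c_5=3$.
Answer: $w(x, \tau) = e^{-32 \tau} \sin(4 x) + 3 e^{-50 \tau} \sin(5 x)$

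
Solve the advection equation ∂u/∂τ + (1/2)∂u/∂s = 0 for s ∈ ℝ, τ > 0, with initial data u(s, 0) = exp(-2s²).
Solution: By characteristics (ds/dτ = 1/2), u(s,τ) = f(s - (1/2)τ) with f = u(·, 0).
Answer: u(s, τ) = exp(-2(s - τ/2)²)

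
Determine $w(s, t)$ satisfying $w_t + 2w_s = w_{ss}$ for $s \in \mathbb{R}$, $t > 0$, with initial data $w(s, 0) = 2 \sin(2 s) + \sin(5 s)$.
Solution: Change to a moving frame: let $\eta = s - 2t$, $\sigma = t$ and write $w(s,t) = u(\eta,\sigma)$.
By the chain rule $w_t = u_{\sigma} - 2u_{\eta}$, $w_s = u_{\eta}$, $w_{ss} = u_{\eta\eta}$.
Then $w_t + 2w_s = u_{\sigma}$: the advection term cancels and the PDE becomes the heat equation $u_{\sigma} = u_{\eta\eta}$ on $\eta \in \mathbb{R}$.
Initial data: $u(\eta,0) = w(\eta,0) = 2 \sin(2 \eta) + \sin(5 \eta)$.
On $\eta \in \mathbb{R}$ each mode satisfies $(\sin(n\eta))'' = -n^2 \sin(n\eta)$, so $e^{-n^2\sigma} \sin(n\eta)$ solves the heat equation; by superposition $u(\eta,\sigma) = \sum c_n e^{-n^2\sigma} \sin(n\eta)$.
Reading off the coefficients: $c_2=2, c_5=1$, so $u(\eta,\sigma) = 2 e^{-4 \sigma} \sin(2 \eta) + e^{-25 \sigma} \sin(5 \eta)$.
Substituting back $\eta = s - 2t$, $\sigma = t$: $w(s,t) = u(s - 2t, t)$.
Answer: $w(s, t) = 2 e^{-4 t} \sin(2 s - 4 t) + e^{-25 t} \sin(5 s - 10 t)$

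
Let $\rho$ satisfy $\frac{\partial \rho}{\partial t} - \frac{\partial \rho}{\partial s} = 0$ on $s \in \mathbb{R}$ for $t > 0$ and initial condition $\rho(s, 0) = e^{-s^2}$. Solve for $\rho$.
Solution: By method of characteristics (waves move left with speed 1):
Along characteristics $s + t =$ const, $\rho$ is constant, so $\rho(s,t) = f(s + t)$ with $f = \rho( \cdot , 0)$.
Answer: $\rho(s, t) = e^{-(s + t)^2}$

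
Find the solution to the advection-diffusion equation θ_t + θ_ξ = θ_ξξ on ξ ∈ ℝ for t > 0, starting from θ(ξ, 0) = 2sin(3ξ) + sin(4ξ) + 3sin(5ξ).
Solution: Moving frame: η = ξ - t, σ = t, θ = u(η,σ), so θ_t = u_σ - u_η and θ_ξξ = u_ηη.
Hence θ_t + θ_ξ = u_σ and the PDE becomes the heat equation u_σ = u_ηη on η ∈ ℝ.
Initial data: u(η,0) = θ(η,0) = 2sin(3η) + sin(4η) + 3sin(5η). Each mode sin(nη) decays as exp(-n²σ) on ℝ, so u(η,σ) = Σ c_n exp(-n²σ) sin(nη) with c_3=2, c_4=1, c_5=3: u(η,σ) = 2exp(-9σ)sin(3η) + exp(-16σ)sin(4η) + 3exp(-25σ)sin(5η).
Substituting back: θ(ξ,t) = u(ξ - t, t).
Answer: θ(ξ, t) = -2exp(-9t)sin(3t - 3ξ) - exp(-16t)sin(4t - 4ξ) - 3exp(-25t)sin(5t - 5ξ)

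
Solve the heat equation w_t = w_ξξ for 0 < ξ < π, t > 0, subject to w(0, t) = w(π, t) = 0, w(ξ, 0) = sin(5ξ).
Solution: Separating variables: w = Σ c_n exp(-n²t) sin(nξ). From w(ξ,0) = sin(5ξ): c_5=1.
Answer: w(ξ, t) = exp(-25t)sin(5ξ)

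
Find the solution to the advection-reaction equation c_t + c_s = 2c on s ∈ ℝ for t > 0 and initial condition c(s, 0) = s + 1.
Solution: Substitute c = exp(2t)u.
Then c_t = exp(2t)(u_t + 2u), c_s = exp(2t)u_s; substituting and dividing by exp(2t), the lower-order terms cancel: u_t + u_s = 0 (standard advection equation).
Data for u: u(s,0) = c(s,0) = s + 1.
By characteristics (ds/dt = 1), u(s,t) = f(s - t) with f = u(·, 0).
So u(s,t) = s - t + 1, and c(s,t) = exp(2t)u(s,t).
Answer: c(s, t) = sexp(2t) - texp(2t) + exp(2t)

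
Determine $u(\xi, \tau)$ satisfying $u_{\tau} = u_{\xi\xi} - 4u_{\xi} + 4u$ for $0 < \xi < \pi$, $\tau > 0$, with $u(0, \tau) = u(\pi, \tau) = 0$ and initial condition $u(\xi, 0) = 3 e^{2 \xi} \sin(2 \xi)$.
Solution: Substitute $u = e^{2\xi}w$.
Then $u_{\xi} = e^{2\xi}(w_{\xi} + 2w)$, $u_{\xi\xi} = e^{2\xi}(w_{\xi\xi} + 4w_{\xi} + 4w)$, $u_{\tau} = e^{2\xi}w_{\tau}$; substituting and dividing by $e^{2\xi}$, the lower-order terms cancel: $w_{\tau} = w_{\xi\xi}$ (standard heat equation).
Data for $w$: $w(\xi,0) = e^{-2\xi}u(\xi,0) = 3 \sin(2 \xi)$. The boundary conditions carry over: $w(0,\tau) = w(\pi,\tau) = 0$.
Separating variables: $w = \sum c_n e^{-n^2\tau} \sin(n\xi)$. From $w(\xi,0) = 3 \sin(2 \xi)$: $c_2=3$.
So $w(\xi,\tau) = 3 e^{-4 \tau} \sin(2 \xi)$, and $u(\xi,\tau) = e^{2\xi}w(\xi,\tau)$.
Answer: $u(\xi, \tau) = 3 e^{-4 \tau} e^{2 \xi} \sin(2 \xi)$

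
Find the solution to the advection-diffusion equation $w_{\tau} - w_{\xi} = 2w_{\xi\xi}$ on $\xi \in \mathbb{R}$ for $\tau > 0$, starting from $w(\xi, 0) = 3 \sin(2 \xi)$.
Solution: Moving frame: $\eta = \xi + \tau$, $\sigma = \tau$, $w = u(\eta,\sigma)$, so $w_{\tau} = u_{\sigma} + u_{\eta}$ and $w_{\xi\xi} = u_{\eta\eta}$.
Hence $w_{\tau} - w_{\xi} = u_{\sigma}$ and the PDE becomes the heat equation $u_{\sigma} = 2u_{\eta\eta}$ on $\eta \in \mathbb{R}$.
Initial data: $u(\eta,0) = w(\eta,0) = 3 \sin(2 \eta)$. Each mode $\sin(n\eta)$ decays as $e^{-2n^2\sigma}$ on $\mathbb{R}$, so $u(\eta,\sigma) = \sum c_n e^{-2n^2\sigma} \sin(n\eta)$ with $c_2=3$: $u(\eta,\sigma) = 3 e^{-8 \sigma} \sin(2 \eta)$.
Substituting back: $w(\xi,\tau) = u(\xi + \tau, \tau)$.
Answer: $w(\xi, \tau) = 3 e^{-8 \tau} \sin(2 \tau + 2 \xi)$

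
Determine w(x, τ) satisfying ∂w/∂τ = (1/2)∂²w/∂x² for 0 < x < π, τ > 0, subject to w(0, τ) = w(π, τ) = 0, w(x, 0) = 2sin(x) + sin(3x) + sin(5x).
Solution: Using separation of variables w = X(x)T(τ):
Eigenfunctions: sin(nx), n = 1, 2, 3, ...
General solution: w(x, τ) = Σ c_n sin(nx) exp(-n² τ/2)
Matching w(x,0) = 2sin(x) + sin(3x) + sin(5x) term by term: c_1=2, c_3=1, c_5=1.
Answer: w(x, τ) = 2exp(-τ/2)sin(x) + exp(-9τ/2)sin(3x) + exp(-25τ/2)sin(5x)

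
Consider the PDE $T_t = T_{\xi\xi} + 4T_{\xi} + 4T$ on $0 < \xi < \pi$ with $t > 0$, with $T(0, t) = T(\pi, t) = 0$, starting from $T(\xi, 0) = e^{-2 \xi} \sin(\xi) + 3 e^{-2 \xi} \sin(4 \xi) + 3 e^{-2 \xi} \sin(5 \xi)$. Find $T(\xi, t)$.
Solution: Substitute $T = e^{-2\xi}u$.
Then $T_{\xi} = e^{-2\xi}(u_{\xi} - 2u)$, $T_{\xi\xi} = e^{-2\xi}(u_{\xi\xi} - 4u_{\xi} + 4u)$, $T_t = e^{-2\xi}u_t$; substituting and dividing by $e^{-2\xi}$, the lower-order terms cancel: $u_t = u_{\xi\xi}$ (standard heat equation).
Data for $u$: $u(\xi,0) = e^{2\xi}T(\xi,0) = \sin(\xi) + 3 \sin(4 \xi) + 3 \sin(5 \xi)$. The boundary conditions carry over: $u(0,t) = u(\pi,t) = 0$.
Separating variables: $u = \sum c_n e^{-n^2t} \sin(n\xi)$. From $u(\xi,0) = \sin(\xi) + 3 \sin(4 \xi) + 3 \sin(5 \xi)$: $c_1=1, c_4=3, c_5=3$.
So $u(\xi,t) = e^{-t} \sin(\xi) + 3 e^{-16 t} \sin(4 \xi) + 3 e^{-25 t} \sin(5 \xi)$, and $T(\xi,t) = e^{-2\xi}u(\xi,t)$.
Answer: $T(\xi, t) = e^{-2 \xi} e^{-t} \sin(\xi) + 3 e^{-2 \xi} e^{-16 t} \sin(4 \xi) + 3 e^{-2 \xi} e^{-25 t} \sin(5 \xi)$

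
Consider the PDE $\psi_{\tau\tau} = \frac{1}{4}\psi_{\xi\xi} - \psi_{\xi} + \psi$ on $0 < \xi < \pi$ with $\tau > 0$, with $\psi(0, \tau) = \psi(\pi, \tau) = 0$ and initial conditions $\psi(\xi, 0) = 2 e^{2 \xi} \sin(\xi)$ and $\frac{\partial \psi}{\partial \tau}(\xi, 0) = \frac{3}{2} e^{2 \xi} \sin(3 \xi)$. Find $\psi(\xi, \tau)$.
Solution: Substitute $\psi = e^{2\xi}u$, i.e. $u = e^{-2\xi}\psi$.
By the product rule, $\psi_{\xi} = e^{2\xi}(u_{\xi} + 2u)$, $\psi_{\xi\xi} = e^{2\xi}(u_{\xi\xi} + 4u_{\xi} + 4u)$, $\psi_{\tau\tau} = e^{2\xi}u_{\tau\tau}$.
Substituting into the PDE and dividing by $e^{2\xi}$: $u_{\tau\tau} = \frac{1}{4}(u_{\xi\xi} + 4u_{\xi} + 4u) - (u_{\xi} + 2u) + u$.
The lower-order terms cancel, leaving the standard wave equation $u_{\tau\tau} = \frac{1}{4}u_{\xi\xi}$.
Initial data for $u$: $u(\xi,0) = e^{-2\xi}\psi(\xi,0) = 2 \sin(\xi)$; $u_{\tau}(\xi,0) = e^{-2\xi}\psi_{\tau}(\xi,0) = \frac{3}{2} \sin(3 \xi)$. The boundary conditions carry over: $u(0,\tau) = u(\pi,\tau) = 0$.
Solve for $u$:
  Using separation of variables $u = X(\xi)T(\tau)$:
  Eigenfunctions: $\sin(n\xi)$, $n = 1, 2, 3, \ldots$
  General solution: $u(\xi, \tau) = \sum [A_n \cos(n \tau/2) + B_n \sin(n \tau/2)] \sin(n\xi)$
  From $u(\xi,0) = 2 \sin(\xi)$: $A_1=2$. From $u_{\tau}(\xi,0) = \frac{3}{2} \sin(3 \xi)$, using $u_{\tau}(\xi,0) = \sum \omega_n B_n \sin(n\xi)$ with $\omega_n = n/2$: $B_3 = (3/2)/(3/2) = 1$.
Hence $u(\xi,\tau) = 2 \sin(\xi) \cos(\tau/2) + \sin(3 \xi) \sin(3 \tau/2)$.
Transform back: $\psi(\xi,\tau) = e^{2\xi}u(\xi,\tau)$.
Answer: $\psi(\xi, \tau) = e^{2 \xi} \sin(3 \tau/2) \sin(3 \xi) + 2 e^{2 \xi} \sin(\xi) \cos(\tau/2)$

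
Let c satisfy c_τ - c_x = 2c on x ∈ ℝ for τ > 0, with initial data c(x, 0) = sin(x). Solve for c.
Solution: Substitute c = exp(2τ)u, i.e. u = exp(-2τ)c.
By the product rule, c_τ = exp(2τ)(u_τ + 2u), c_x = exp(2τ)u_x.
Substituting into the PDE and dividing by exp(2τ): u_τ + 2u - u_x = 2u.
The lower-order terms cancel, leaving the standard advection equation u_τ - u_x = 0.
Initial data for u: u(x,0) = c(x,0) = sin(x).
Solve for u:
  By method of characteristics (waves move left with speed 1):
  Along characteristics x + τ = const, u is constant, so u(x,τ) = f(x + τ) with f = u(·, 0).
Hence u(x,τ) = sin(x + τ).
Transform back: c(x,τ) = exp(2τ)u(x,τ).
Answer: c(x, τ) = exp(2τ)sin(x + τ)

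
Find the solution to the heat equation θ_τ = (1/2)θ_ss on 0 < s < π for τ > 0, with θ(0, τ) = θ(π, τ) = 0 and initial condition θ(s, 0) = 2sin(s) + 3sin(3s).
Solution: Separating variables: θ = Σ c_n exp(-n²τ/2) sin(ns). From θ(s,0) = 2sin(s) + 3sin(3s): c_1=2, c_3=3.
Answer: θ(s, τ) = 2exp(-τ/2)sin(s) + 3exp(-9τ/2)sin(3s)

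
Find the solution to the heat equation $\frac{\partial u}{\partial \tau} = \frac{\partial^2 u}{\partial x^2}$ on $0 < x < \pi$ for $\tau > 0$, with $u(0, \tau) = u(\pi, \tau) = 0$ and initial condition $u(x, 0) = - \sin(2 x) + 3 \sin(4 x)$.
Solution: Separating variables: $u = \sum c_n e^{-n^2\tau} \sin(nx)$. From $u(x,0) = - \sin(2 x) + 3 \sin(4 x)$: $c_2=-1, c_4=3$.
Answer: $u(x, \tau) = - e^{-4 \tau} \sin(2 x) + 3 e^{-16 \tau} \sin(4 x)$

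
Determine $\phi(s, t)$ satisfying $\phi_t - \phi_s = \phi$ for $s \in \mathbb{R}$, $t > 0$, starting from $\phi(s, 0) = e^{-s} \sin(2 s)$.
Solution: Substitute $\phi = e^{-s}u$, i.e. $u = e^{s}\phi$.
By the product rule, $\phi_s = e^{-s}(u_s - u)$, $\phi_t = e^{-s}u_t$.
Substituting into the PDE and dividing by $e^{-s}$: $u_t - (u_s - u) = u$.
The lower-order terms cancel, leaving the standard advection equation $u_t - u_s = 0$.
Initial data for $u$: $u(s,0) = e^{s}\phi(s,0) = \sin(2 s)$.
Solve for $u$:
  By method of characteristics (waves move left with speed 1):
  Along characteristics $s + t =$ const, $u$ is constant, so $u(s,t) = f(s + t)$ with $f = u( \cdot , 0)$.
Hence $u(s,t) = \sin(2 s + 2 t)$.
Transform back: $\phi(s,t) = e^{-s}u(s,t)$.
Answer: $\phi(s, t) = e^{-s} \sin(2 s + 2 t)$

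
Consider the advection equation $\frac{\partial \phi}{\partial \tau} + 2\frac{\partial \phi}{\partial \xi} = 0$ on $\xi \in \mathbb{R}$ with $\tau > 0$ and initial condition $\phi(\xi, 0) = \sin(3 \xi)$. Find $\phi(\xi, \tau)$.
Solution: By method of characteristics (waves move right with speed 2):
Along characteristics $\xi - 2\tau =$ const, $\phi$ is constant, so $\phi(\xi,\tau) = f(\xi - 2\tau)$ with $f = \phi( \cdot , 0)$.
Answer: $\phi(\xi, \tau) = - \sin(6 \tau - 3 \xi)$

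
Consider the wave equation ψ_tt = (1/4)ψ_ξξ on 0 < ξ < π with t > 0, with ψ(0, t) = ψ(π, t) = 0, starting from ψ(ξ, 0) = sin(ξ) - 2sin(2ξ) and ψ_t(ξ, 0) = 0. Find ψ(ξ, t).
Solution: Using separation of variables ψ = X(ξ)T(t):
Eigenfunctions: sin(nξ), n = 1, 2, 3, ...
General solution: ψ(ξ, t) = Σ [A_n cos(n t/2) + B_n sin(n t/2)] sin(nξ)
From ψ(ξ,0) = sin(ξ) - 2sin(2ξ): A_1=1, A_2=-2. From ψ_t(ξ,0) = 0: all B_n = 0.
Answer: ψ(ξ, t) = sin(ξ)cos(t/2) - 2sin(2ξ)cos(t)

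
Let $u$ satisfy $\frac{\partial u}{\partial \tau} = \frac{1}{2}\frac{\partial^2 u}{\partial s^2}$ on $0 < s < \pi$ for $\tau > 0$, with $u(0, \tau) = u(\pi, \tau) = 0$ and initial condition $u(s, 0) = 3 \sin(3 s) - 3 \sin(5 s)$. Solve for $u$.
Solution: Separating variables: $u = \sum c_n e^{-n^2\tau/2} \sin(ns)$. From $u(s,0) = 3 \sin(3 s) - 3 \sin(5 s)$: $c_3=3, c_5=-3$.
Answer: $u(s, \tau) = 3 e^{-9 \tau/2} \sin(3 s) - 3 e^{-25 \tau/2} \sin(5 s)$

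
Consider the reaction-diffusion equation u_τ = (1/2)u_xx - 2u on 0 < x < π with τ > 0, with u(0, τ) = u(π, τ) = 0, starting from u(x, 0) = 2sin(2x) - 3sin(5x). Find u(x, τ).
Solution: Substitute u = exp(-2τ)w, i.e. w = exp(2τ)u.
By the product rule, u_τ = exp(-2τ)(w_τ - 2w), u_xx = exp(-2τ)w_xx.
Substituting into the PDE and dividing by exp(-2τ): w_τ - 2w = (1/2)w_xx - 2w.
The lower-order terms cancel, leaving the standard heat equation w_τ = (1/2)w_xx.
Initial data for w: w(x,0) = u(x,0) = 2sin(2x) - 3sin(5x). The boundary conditions carry over: w(0,τ) = w(π,τ) = 0.
Solve for w:
  Using separation of variables w = X(x)T(τ):
  Eigenfunctions: sin(nx), n = 1, 2, 3, ...
  General solution: w(x, τ) = Σ c_n sin(nx) exp(-n² τ/2)
  Matching w(x,0) = 2sin(2x) - 3sin(5x) term by term: c_2=2, c_5=-3.
Hence w(x,τ) = 2exp(-2τ)sin(2x) - 3exp(-25τ/2)sin(5x).
Transform back: u(x,τ) = exp(-2τ)w(x,τ).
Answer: u(x, τ) = 2exp(-4τ)sin(2x) - 3exp(-29τ/2)sin(5x)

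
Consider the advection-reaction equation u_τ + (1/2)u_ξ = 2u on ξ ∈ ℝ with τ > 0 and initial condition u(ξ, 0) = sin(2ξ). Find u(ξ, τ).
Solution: Substitute u = exp(2τ)w, i.e. w = exp(-2τ)u.
By the product rule, u_τ = exp(2τ)(w_τ + 2w), u_ξ = exp(2τ)w_ξ.
Substituting into the PDE and dividing by exp(2τ): w_τ + 2w + (1/2)w_ξ = 2w.
The lower-order terms cancel, leaving the standard advection equation w_τ + (1/2)w_ξ = 0.
Initial data for w: w(ξ,0) = u(ξ,0) = sin(2ξ).
Solve for w:
  By method of characteristics (waves move right with speed 1/2):
  Along characteristics ξ - (1/2)τ = const, w is constant, so w(ξ,τ) = f(ξ - (1/2)τ) with f = w(·, 0).
Hence w(ξ,τ) = sin(2ξ - τ).
Transform back: u(ξ,τ) = exp(2τ)w(ξ,τ).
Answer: u(ξ, τ) = exp(2τ)sin(2ξ - τ)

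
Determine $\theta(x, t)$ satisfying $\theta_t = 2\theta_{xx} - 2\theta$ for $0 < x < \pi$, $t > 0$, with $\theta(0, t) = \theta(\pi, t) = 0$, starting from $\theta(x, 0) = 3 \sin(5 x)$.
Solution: Substitute $\theta = e^{-2t}u$.
Then $\theta_t = e^{-2t}(u_t - 2u)$, $\theta_{xx} = e^{-2t}u_{xx}$; substituting and dividing by $e^{-2t}$, the lower-order terms cancel: $u_t = 2u_{xx}$ (standard heat equation).
Data for $u$: $u(x,0) = \theta(x,0) = 3 \sin(5 x)$. The boundary conditions carry over: $u(0,t) = u(\pi,t) = 0$.
Separating variables: $u = \sum c_n e^{-2n^2t} \sin(nx)$. From $u(x,0) = 3 \sin(5 x)$: $c_5=3$.
So $u(x,t) = 3 e^{-50 t} \sin(5 x)$, and $\theta(x,t) = e^{-2t}u(x,t)$.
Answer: $\theta(x, t) = 3 e^{-52 t} \sin(5 x)$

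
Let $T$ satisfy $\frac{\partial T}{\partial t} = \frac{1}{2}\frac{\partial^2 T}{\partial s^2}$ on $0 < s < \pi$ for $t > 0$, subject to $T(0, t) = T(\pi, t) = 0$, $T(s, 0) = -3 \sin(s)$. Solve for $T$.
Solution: Separating variables: $T = \sum c_n e^{-n^2t/2} \sin(ns)$. From $T(s,0) = -3 \sin(s)$: $c_1=-3$.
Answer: $T(s, t) = -3 e^{-t/2} \sin(s)$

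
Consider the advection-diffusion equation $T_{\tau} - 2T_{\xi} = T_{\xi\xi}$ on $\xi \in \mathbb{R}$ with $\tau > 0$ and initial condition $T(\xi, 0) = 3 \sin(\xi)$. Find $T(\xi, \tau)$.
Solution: Change to a moving frame: let $\eta = \xi + 2\tau$, $\sigma = \tau$ and write $T(\xi,\tau) = u(\eta,\sigma)$.
By the chain rule $T_{\tau} = u_{\sigma} + 2u_{\eta}$, $T_{\xi} = u_{\eta}$, $T_{\xi\xi} = u_{\eta\eta}$.
Then $T_{\tau} - 2T_{\xi} = u_{\sigma}$: the advection term cancels and the PDE becomes the heat equation $u_{\sigma} = u_{\eta\eta}$ on $\eta \in \mathbb{R}$.
Initial data: $u(\eta,0) = T(\eta,0) = 3 \sin(\eta)$.
On $\eta \in \mathbb{R}$ each mode satisfies $(\sin(n\eta))'' = -n^2 \sin(n\eta)$, so $e^{-n^2\sigma} \sin(n\eta)$ solves the heat equation; by superposition $u(\eta,\sigma) = \sum c_n e^{-n^2\sigma} \sin(n\eta)$.
Reading off the coefficients: $c_1=3$, so $u(\eta,\sigma) = 3 e^{-\sigma} \sin(\eta)$.
Substituting back $\eta = \xi + 2\tau$, $\sigma = \tau$: $T(\xi,\tau) = u(\xi + 2\tau, \tau)$.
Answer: $T(\xi, \tau) = 3 e^{-\tau} \sin(2 \tau + \xi)$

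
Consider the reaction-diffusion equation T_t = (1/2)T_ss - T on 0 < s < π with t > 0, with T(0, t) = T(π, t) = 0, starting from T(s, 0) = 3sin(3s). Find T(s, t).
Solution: Substitute T = exp(-t)u.
Then T_t = exp(-t)(u_t - u), T_ss = exp(-t)u_ss; substituting and dividing by exp(-t), the lower-order terms cancel: u_t = (1/2)u_ss (standard heat equation).
Data for u: u(s,0) = T(s,0) = 3sin(3s). The boundary conditions carry over: u(0,t) = u(π,t) = 0.
Separating variables: u = Σ c_n exp(-n²t/2) sin(ns). From u(s,0) = 3sin(3s): c_3=3.
So u(s,t) = 3exp(-9t/2)sin(3s), and T(s,t) = exp(-t)u(s,t).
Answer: T(s, t) = 3exp(-11t/2)sin(3s)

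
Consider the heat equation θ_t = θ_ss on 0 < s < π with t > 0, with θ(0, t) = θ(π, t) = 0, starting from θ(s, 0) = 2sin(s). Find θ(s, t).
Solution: Using separation of variables θ = X(s)G(t):
Eigenfunctions: sin(ns), n = 1, 2, 3, ...
General solution: θ(s, t) = Σ c_n sin(ns) exp(-n² t)
Matching θ(s,0) = 2sin(s) term by term: c_1=2.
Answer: θ(s, t) = 2exp(-t)sin(s)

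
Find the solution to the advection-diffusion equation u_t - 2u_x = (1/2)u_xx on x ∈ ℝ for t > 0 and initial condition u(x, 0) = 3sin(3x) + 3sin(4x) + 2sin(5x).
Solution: Change to a moving frame: let η = x + 2t, σ = t and write u(x,t) = w(η,σ).
By the chain rule u_t = w_σ + 2w_η, u_x = w_η, u_xx = w_ηη.
Then u_t - 2u_x = w_σ: the advection term cancels and the PDE becomes the heat equation w_σ = (1/2)w_ηη on η ∈ ℝ.
Initial data: w(η,0) = u(η,0) = 3sin(3η) + 3sin(4η) + 2sin(5η).
On η ∈ ℝ each mode satisfies (sin(nη))″ = -n² sin(nη), so exp(-n²σ/2) sin(nη) solves the heat equation; by superposition w(η,σ) = Σ c_n exp(-n²σ/2) sin(nη).
Reading off the coefficients: c_3=3, c_4=3, c_5=2, so w(η,σ) = 3exp(-8σ)sin(4η) + 3exp(-9σ/2)sin(3η) + 2exp(-25σ/2)sin(5η).
Substituting back η = x + 2t, σ = t: u(x,t) = w(x + 2t, t).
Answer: u(x, t) = 3exp(-8t)sin(8t + 4x) + 3exp(-9t/2)sin(6t + 3x) + 2exp(-25t/2)sin(10t + 5x)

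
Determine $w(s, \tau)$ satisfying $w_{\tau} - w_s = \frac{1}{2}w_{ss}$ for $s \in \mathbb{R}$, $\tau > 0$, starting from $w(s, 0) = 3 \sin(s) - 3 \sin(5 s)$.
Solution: Moving frame: $\eta = s + \tau$, $\sigma = \tau$, $w = u(\eta,\sigma)$, so $w_{\tau} = u_{\sigma} + u_{\eta}$ and $w_{ss} = u_{\eta\eta}$.
Hence $w_{\tau} - w_s = u_{\sigma}$ and the PDE becomes the heat equation $u_{\sigma} = \frac{1}{2}u_{\eta\eta}$ on $\eta \in \mathbb{R}$.
Initial data: $u(\eta,0) = w(\eta,0) = 3 \sin(\eta) - 3 \sin(5 \eta)$. Each mode $\sin(n\eta)$ decays as $e^{-n^2\sigma/2}$ on $\mathbb{R}$, so $u(\eta,\sigma) = \sum c_n e^{-n^2\sigma/2} \sin(n\eta)$ with $c_1=3, c_5=-3$: $u(\eta,\sigma) = 3 e^{-\sigma/2} \sin(\eta) - 3 e^{-25 \sigma/2} \sin(5 \eta)$.
Substituting back: $w(s,\tau) = u(s + \tau, \tau)$.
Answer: $w(s, \tau) = 3 e^{-\tau/2} \sin(\tau + s) - 3 e^{-25 \tau/2} \sin(5 \tau + 5 s)$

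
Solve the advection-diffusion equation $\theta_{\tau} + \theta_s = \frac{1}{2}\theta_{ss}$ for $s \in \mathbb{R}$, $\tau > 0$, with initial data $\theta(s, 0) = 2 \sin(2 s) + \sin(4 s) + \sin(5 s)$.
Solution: Change to a moving frame: let $\eta = s - \tau$, $\sigma = \tau$ and write $\theta(s,\tau) = u(\eta,\sigma)$.
By the chain rule $\theta_{\tau} = u_{\sigma} - u_{\eta}$, $\theta_s = u_{\eta}$, $\theta_{ss} = u_{\eta\eta}$.
Then $\theta_{\tau} + \theta_s = u_{\sigma}$: the advection term cancels and the PDE becomes the heat equation $u_{\sigma} = \frac{1}{2}u_{\eta\eta}$ on $\eta \in \mathbb{R}$.
Initial data: $u(\eta,0) = \theta(\eta,0) = 2 \sin(2 \eta) + \sin(4 \eta) + \sin(5 \eta)$.
On $\eta \in \mathbb{R}$ each mode satisfies $(\sin(n\eta))'' = -n^2 \sin(n\eta)$, so $e^{-n^2\sigma/2} \sin(n\eta)$ solves the heat equation; by superposition $u(\eta,\sigma) = \sum c_n e^{-n^2\sigma/2} \sin(n\eta)$.
Reading off the coefficients: $c_2=2, c_4=1, c_5=1$, so $u(\eta,\sigma) = 2 e^{-2 \sigma} \sin(2 \eta) + e^{-8 \sigma} \sin(4 \eta) + e^{-25 \sigma/2} \sin(5 \eta)$.
Substituting back $\eta = s - \tau$, $\sigma = \tau$: $\theta(s,\tau) = u(s - \tau, \tau)$.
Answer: $\theta(s, \tau) = -2 e^{-2 \tau} \sin(2 \tau - 2 s) -  e^{-8 \tau} \sin(4 \tau - 4 s) -  e^{-25 \tau/2} \sin(5 \tau - 5 s)$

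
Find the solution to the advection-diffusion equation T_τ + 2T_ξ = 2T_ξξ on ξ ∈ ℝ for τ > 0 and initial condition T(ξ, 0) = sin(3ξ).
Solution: Moving frame: η = ξ - 2τ, σ = τ, T = u(η,σ), so T_τ = u_σ - 2u_η and T_ξξ = u_ηη.
Hence T_τ + 2T_ξ = u_σ and the PDE becomes the heat equation u_σ = 2u_ηη on η ∈ ℝ.
Initial data: u(η,0) = T(η,0) = sin(3η). Each mode sin(nη) decays as exp(-2n²σ) on ℝ, so u(η,σ) = Σ c_n exp(-2n²σ) sin(nη) with c_3=1: u(η,σ) = exp(-18σ)sin(3η).
Substituting back: T(ξ,τ) = u(ξ - 2τ, τ).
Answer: T(ξ, τ) = exp(-18τ)sin(3ξ - 6τ)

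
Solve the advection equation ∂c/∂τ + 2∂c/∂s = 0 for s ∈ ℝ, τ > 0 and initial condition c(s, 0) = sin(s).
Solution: By characteristics (ds/dτ = 2), c(s,τ) = f(s - 2τ) with f = c(·, 0).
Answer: c(s, τ) = sin(s - 2τ)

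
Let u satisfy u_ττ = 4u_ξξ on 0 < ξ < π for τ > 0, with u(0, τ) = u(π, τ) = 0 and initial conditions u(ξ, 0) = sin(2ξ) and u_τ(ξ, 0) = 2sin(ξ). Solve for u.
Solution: Separating variables: u = Σ [A_n cos(ω_n τ) + B_n sin(ω_n τ)] sin(nξ), ω_n = 2n. From ICs (B_n = velocity coefficient / ω_n): A_2=1, B_1=1.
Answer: u(ξ, τ) = sin(ξ)sin(2τ) + sin(2ξ)cos(4τ)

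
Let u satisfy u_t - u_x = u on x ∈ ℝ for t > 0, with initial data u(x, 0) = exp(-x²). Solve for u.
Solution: Substitute u = exp(t)w, i.e. w = exp(-t)u.
By the product rule, u_t = exp(t)(w_t + w), u_x = exp(t)w_x.
Substituting into the PDE and dividing by exp(t): w_t + w - w_x = w.
The lower-order terms cancel, leaving the standard advection equation w_t - w_x = 0.
Initial data for w: w(x,0) = u(x,0) = exp(-x²).
Solve for w:
  By method of characteristics (waves move left with speed 1):
  Along characteristics x + t = const, w is constant, so w(x,t) = f(x + t) with f = w(·, 0).
Hence w(x,t) = exp(-(t + x)²).
Transform back: u(x,t) = exp(t)w(x,t).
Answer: u(x, t) = exp(t)exp(-(t + x)²)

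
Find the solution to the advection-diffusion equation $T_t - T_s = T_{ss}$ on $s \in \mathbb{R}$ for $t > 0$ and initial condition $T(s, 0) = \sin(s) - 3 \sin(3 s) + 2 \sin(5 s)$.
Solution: Moving frame: $\eta = s + t$, $\sigma = t$, $T = u(\eta,\sigma)$, so $T_t = u_{\sigma} + u_{\eta}$ and $T_{ss} = u_{\eta\eta}$.
Hence $T_t - T_s = u_{\sigma}$ and the PDE becomes the heat equation $u_{\sigma} = u_{\eta\eta}$ on $\eta \in \mathbb{R}$.
Initial data: $u(\eta,0) = T(\eta,0) = \sin(\eta) - 3 \sin(3 \eta) + 2 \sin(5 \eta)$. Each mode $\sin(n\eta)$ decays as $e^{-n^2\sigma}$ on $\mathbb{R}$, so $u(\eta,\sigma) = \sum c_n e^{-n^2\sigma} \sin(n\eta)$ with $c_1=1, c_3=-3, c_5=2$: $u(\eta,\sigma) = e^{-\sigma} \sin(\eta) - 3 e^{-9 \sigma} \sin(3 \eta) + 2 e^{-25 \sigma} \sin(5 \eta)$.
Substituting back: $T(s,t) = u(s + t, t)$.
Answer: $T(s, t) = e^{-t} \sin(s + t) - 3 e^{-9 t} \sin(3 s + 3 t) + 2 e^{-25 t} \sin(5 s + 5 t)$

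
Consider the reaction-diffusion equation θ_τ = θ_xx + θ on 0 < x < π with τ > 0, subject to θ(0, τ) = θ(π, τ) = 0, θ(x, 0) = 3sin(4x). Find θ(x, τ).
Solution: Substitute θ = exp(τ)u, i.e. u = exp(-τ)θ.
By the product rule, θ_τ = exp(τ)(u_τ + u), θ_xx = exp(τ)u_xx.
Substituting into the PDE and dividing by exp(τ): u_τ + u = u_xx + u.
The lower-order terms cancel, leaving the standard heat equation u_τ = u_xx.
Initial data for u: u(x,0) = θ(x,0) = 3sin(4x). The boundary conditions carry over: u(0,τ) = u(π,τ) = 0.
Solve for u:
  Using separation of variables u = X(x)G(τ):
  Eigenfunctions: sin(nx), n = 1, 2, 3, ...
  General solution: u(x, τ) = Σ c_n sin(nx) exp(-n² τ)
  Matching u(x,0) = 3sin(4x) term by term: c_4=3.
Hence u(x,τ) = 3exp(-16τ)sin(4x).
Transform back: θ(x,τ) = exp(τ)u(x,τ).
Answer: θ(x, τ) = 3exp(-15τ)sin(4x)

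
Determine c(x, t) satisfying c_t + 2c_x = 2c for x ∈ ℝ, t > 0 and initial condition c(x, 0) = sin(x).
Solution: Substitute c = exp(2t)u.
Then c_t = exp(2t)(u_t + 2u), c_x = exp(2t)u_x; substituting and dividing by exp(2t), the lower-order terms cancel: u_t + 2u_x = 0 (standard advection equation).
Data for u: u(x,0) = c(x,0) = sin(x).
By characteristics (dx/dt = 2), u(x,t) = f(x - 2t) with f = u(·, 0).
So u(x,t) = -sin(2t - x), and c(x,t) = exp(2t)u(x,t).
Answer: c(x, t) = -exp(2t)sin(2t - x)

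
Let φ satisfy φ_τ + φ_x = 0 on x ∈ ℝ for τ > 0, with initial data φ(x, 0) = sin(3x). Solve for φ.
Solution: By characteristics (dx/dτ = 1), φ(x,τ) = f(x - τ) with f = φ(·, 0).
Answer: φ(x, τ) = sin(3x - 3τ)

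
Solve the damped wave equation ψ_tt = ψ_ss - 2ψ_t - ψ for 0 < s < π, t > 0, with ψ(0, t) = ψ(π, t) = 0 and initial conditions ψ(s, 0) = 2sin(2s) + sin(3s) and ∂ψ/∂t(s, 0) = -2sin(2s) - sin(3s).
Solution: Substitute ψ = exp(-t)u.
Then ψ_t = exp(-t)(u_t - u), ψ_tt = exp(-t)(u_tt - 2u_t + u), ψ_ss = exp(-t)u_ss; substituting and dividing by exp(-t), the lower-order terms cancel: u_tt = u_ss (standard wave equation).
Data for u: u(s,0) = ψ(s,0) = 2sin(2s) + sin(3s); u_t(s,0) = ψ_t(s,0) + ψ(s,0) = 0. The boundary conditions carry over: u(0,t) = u(π,t) = 0.
Separating variables: u = Σ [A_n cos(ω_n t) + B_n sin(ω_n t)] sin(ns), ω_n = n. From ICs: A_2=2, A_3=1.
So u(s,t) = 2sin(2s)cos(2t) + sin(3s)cos(3t), and ψ(s,t) = exp(-t)u(s,t).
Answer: ψ(s, t) = 2exp(-t)sin(2s)cos(2t) + exp(-t)sin(3s)cos(3t)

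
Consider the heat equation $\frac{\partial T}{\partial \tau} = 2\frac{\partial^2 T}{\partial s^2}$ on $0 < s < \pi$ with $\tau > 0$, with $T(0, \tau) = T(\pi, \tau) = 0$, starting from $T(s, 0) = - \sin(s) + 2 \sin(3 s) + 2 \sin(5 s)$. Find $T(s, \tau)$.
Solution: Separating variables: $T = \sum c_n e^{-2n^2\tau} \sin(ns)$. From $T(s,0) = - \sin(s) + 2 \sin(3 s) + 2 \sin(5 s)$: $c_1=-1, c_3=2, c_5=2$.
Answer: $T(s, \tau) = - e^{-2 \tau} \sin(s) + 2 e^{-18 \tau} \sin(3 s) + 2 e^{-50 \tau} \sin(5 s)$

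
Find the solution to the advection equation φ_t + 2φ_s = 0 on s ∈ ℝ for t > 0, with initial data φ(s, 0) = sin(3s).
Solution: By method of characteristics (waves move right with speed 2):
Along characteristics s - 2t = const, φ is constant, so φ(s,t) = f(s - 2t) with f = φ(·, 0).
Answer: φ(s, t) = sin(3s - 6t)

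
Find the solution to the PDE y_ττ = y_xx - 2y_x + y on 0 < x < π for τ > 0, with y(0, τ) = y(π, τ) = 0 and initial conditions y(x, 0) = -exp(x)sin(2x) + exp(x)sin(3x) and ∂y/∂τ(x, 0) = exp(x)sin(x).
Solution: Substitute y = exp(x)u, i.e. u = exp(-x)y.
By the product rule, y_x = exp(x)(u_x + u), y_xx = exp(x)(u_xx + 2u_x + u), y_ττ = exp(x)u_ττ.
Substituting into the PDE and dividing by exp(x): u_ττ = (u_xx + 2u_x + u) - 2(u_x + u) + u.
The lower-order terms cancel, leaving the standard wave equation u_ττ = u_xx.
Initial data for u: u(x,0) = exp(-x)y(x,0) = -sin(2x) + sin(3x); u_τ(x,0) = exp(-x)y_τ(x,0) = sin(x). The boundary conditions carry over: u(0,τ) = u(π,τ) = 0.
Solve for u:
  Using separation of variables u = X(x)T(τ):
  Eigenfunctions: sin(nx), n = 1, 2, 3, ...
  General solution: u(x, τ) = Σ [A_n cos(n τ) + B_n sin(n τ)] sin(nx)
  From u(x,0) = -sin(2x) + sin(3x): A_2=-1, A_3=1. From u_τ(x,0) = sin(x), using u_τ(x,0) = Σ ω_n B_n sin(nx) with ω_n = n: B_1 = 1/1 = 1.
Hence u(x,τ) = sin(x)sin(τ) - sin(2x)cos(2τ) + sin(3x)cos(3τ).
Transform back: y(x,τ) = exp(x)u(x,τ).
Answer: y(x, τ) = exp(x)sin(x)sin(τ) - exp(x)sin(2x)cos(2τ) + exp(x)sin(3x)cos(3τ)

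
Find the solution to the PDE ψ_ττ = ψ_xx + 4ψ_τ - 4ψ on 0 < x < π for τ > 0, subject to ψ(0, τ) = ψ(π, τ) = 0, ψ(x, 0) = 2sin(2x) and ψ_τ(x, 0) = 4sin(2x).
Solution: Substitute ψ = exp(2τ)u.
Then ψ_τ = exp(2τ)(u_τ + 2u), ψ_ττ = exp(2τ)(u_ττ + 4u_τ + 4u), ψ_xx = exp(2τ)u_xx; substituting and dividing by exp(2τ), the lower-order terms cancel: u_ττ = u_xx (standard wave equation).
Data for u: u(x,0) = ψ(x,0) = 2sin(2x); u_τ(x,0) = ψ_τ(x,0) - 2ψ(x,0) = 0. The boundary conditions carry over: u(0,τ) = u(π,τ) = 0.
Separating variables: u = Σ [A_n cos(ω_n τ) + B_n sin(ω_n τ)] sin(nx), ω_n = n. From ICs: A_2=2.
So u(x,τ) = 2sin(2x)cos(2τ), and ψ(x,τ) = exp(2τ)u(x,τ).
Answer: ψ(x, τ) = 2exp(2τ)sin(2x)cos(2τ)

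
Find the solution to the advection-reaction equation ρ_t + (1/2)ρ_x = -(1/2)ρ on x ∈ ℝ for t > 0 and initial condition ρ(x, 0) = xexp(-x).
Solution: Substitute ρ = exp(-x)u, i.e. u = exp(x)ρ.
By the product rule, ρ_x = exp(-x)(u_x - u), ρ_t = exp(-x)u_t.
Substituting into the PDE and dividing by exp(-x): u_t + (1/2)(u_x - u) = -(1/2)u.
The lower-order terms cancel, leaving the standard advection equation u_t + (1/2)u_x = 0.
Initial data for u: u(x,0) = exp(x)ρ(x,0) = x.
Solve for u:
  By method of characteristics (waves move right with speed 1/2):
  Along characteristics x - (1/2)t = const, u is constant, so u(x,t) = f(x - (1/2)t) with f = u(·, 0).
Hence u(x,t) = -(1/2)t + x.
Transform back: ρ(x,t) = exp(-x)u(x,t).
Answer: ρ(x, t) = -(1/2)texp(-x) + xexp(-x)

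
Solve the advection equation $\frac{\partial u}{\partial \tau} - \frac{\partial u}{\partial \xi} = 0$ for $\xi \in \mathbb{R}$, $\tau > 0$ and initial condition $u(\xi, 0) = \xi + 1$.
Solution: By characteristics ($d\xi/d\tau = -1$), $u(\xi,\tau) = f(\xi + \tau)$ with $f = u( \cdot , 0)$.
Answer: $u(\xi, \tau) = \tau + \xi + 1$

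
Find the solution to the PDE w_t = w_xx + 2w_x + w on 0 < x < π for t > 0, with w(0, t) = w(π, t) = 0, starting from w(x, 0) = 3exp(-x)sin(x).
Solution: Substitute w = exp(-x)u.
Then w_x = exp(-x)(u_x - u), w_xx = exp(-x)(u_xx - 2u_x + u), w_t = exp(-x)u_t; substituting and dividing by exp(-x), the lower-order terms cancel: u_t = u_xx (standard heat equation).
Data for u: u(x,0) = exp(x)w(x,0) = 3sin(x). The boundary conditions carry over: u(0,t) = u(π,t) = 0.
Separating variables: u = Σ c_n exp(-n²t) sin(nx). From u(x,0) = 3sin(x): c_1=3.
So u(x,t) = 3exp(-t)sin(x), and w(x,t) = exp(-x)u(x,t).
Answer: w(x, t) = 3exp(-t)exp(-x)sin(x)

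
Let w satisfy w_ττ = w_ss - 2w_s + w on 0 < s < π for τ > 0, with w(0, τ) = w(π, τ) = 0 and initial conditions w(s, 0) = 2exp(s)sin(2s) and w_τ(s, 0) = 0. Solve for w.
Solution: Substitute w = exp(s)u, i.e. u = exp(-s)w.
By the product rule, w_s = exp(s)(u_s + u), w_ss = exp(s)(u_ss + 2u_s + u), w_ττ = exp(s)u_ττ.
Substituting into the PDE and dividing by exp(s): u_ττ = (u_ss + 2u_s + u) - 2(u_s + u) + u.
The lower-order terms cancel, leaving the standard wave equation u_ττ = u_ss.
Initial data for u: u(s,0) = exp(-s)w(s,0) = 2sin(2s); u_τ(s,0) = exp(-s)w_τ(s,0) = 0. The boundary conditions carry over: u(0,τ) = u(π,τ) = 0.
Solve for u:
  Using separation of variables u = X(s)T(τ):
  Eigenfunctions: sin(ns), n = 1, 2, 3, ...
  General solution: u(s, τ) = Σ [A_n cos(n τ) + B_n sin(n τ)] sin(ns)
  From u(s,0) = 2sin(2s): A_2=2. From u_τ(s,0) = 0: all B_n = 0.
Hence u(s,τ) = 2sin(2s)cos(2τ).
Transform back: w(s,τ) = exp(s)u(s,τ).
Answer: w(s, τ) = 2exp(s)sin(2s)cos(2τ)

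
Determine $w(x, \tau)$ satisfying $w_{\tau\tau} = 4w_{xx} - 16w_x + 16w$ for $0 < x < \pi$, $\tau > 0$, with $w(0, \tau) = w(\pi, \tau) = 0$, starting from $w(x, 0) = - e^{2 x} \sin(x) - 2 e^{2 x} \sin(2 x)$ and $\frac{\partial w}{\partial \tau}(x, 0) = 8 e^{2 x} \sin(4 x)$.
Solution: Substitute $w = e^{2x}u$.
Then $w_x = e^{2x}(u_x + 2u)$, $w_{xx} = e^{2x}(u_{xx} + 4u_x + 4u)$, $w_{\tau\tau} = e^{2x}u_{\tau\tau}$; substituting and dividing by $e^{2x}$, the lower-order terms cancel: $u_{\tau\tau} = 4u_{xx}$ (standard wave equation).
Data for $u$: $u(x,0) = e^{-2x}w(x,0) = - \sin(x) - 2 \sin(2 x)$; $u_{\tau}(x,0) = e^{-2x}w_{\tau}(x,0) = 8 \sin(4 x)$. The boundary conditions carry over: $u(0,\tau) = u(\pi,\tau) = 0$.
Separating variables: $u = \sum [A_n \cos(\omega_n \tau) + B_n \sin(\omega_n \tau)] \sin(nx)$, $\omega_n = 2n$. From ICs ($B_n$ = velocity coefficient / $\omega_n$): $A_1=-1, A_2=-2, B_4=1$.
So $u(x,\tau) = - \sin(x) \cos(2 \tau) - 2 \sin(2 x) \cos(4 \tau) + \sin(4 x) \sin(8 \tau)$, and $w(x,\tau) = e^{2x}u(x,\tau)$.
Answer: $w(x, \tau) = e^{2 x} \sin(8 \tau) \sin(4 x) -  e^{2 x} \sin(x) \cos(2 \tau) - 2 e^{2 x} \sin(2 x) \cos(4 \tau)$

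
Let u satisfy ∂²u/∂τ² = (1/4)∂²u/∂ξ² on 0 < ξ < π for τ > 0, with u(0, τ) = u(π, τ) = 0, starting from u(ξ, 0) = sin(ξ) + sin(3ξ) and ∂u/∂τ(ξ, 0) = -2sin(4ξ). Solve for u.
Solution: Separating variables: u = Σ [A_n cos(ω_n τ) + B_n sin(ω_n τ)] sin(nξ), ω_n = n/2. From ICs (B_n = velocity coefficient / ω_n): A_1=1, A_3=1, B_4=-1.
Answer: u(ξ, τ) = sin(ξ)cos(τ/2) + sin(3ξ)cos(3τ/2) - sin(4ξ)sin(2τ)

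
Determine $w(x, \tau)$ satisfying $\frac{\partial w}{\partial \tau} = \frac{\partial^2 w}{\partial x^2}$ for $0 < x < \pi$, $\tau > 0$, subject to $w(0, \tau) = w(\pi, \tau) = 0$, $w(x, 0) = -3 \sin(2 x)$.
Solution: Using separation of variables $w = X(x)T(\tau)$:
Eigenfunctions: $\sin(nx)$, $n = 1, 2, 3, \ldots$
General solution: $w(x, \tau) = \sum c_n \sin(nx) e^{-n^2 \tau}$
Matching $w(x,0) = -3 \sin(2 x)$ term by term: $c_2=-3$.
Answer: $w(x, \tau) = -3 e^{-4 \tau} \sin(2 x)$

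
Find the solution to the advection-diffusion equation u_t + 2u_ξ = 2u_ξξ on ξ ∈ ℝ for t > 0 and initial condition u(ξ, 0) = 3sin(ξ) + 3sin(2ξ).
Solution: Change to a moving frame: let η = ξ - 2t, σ = t and write u(ξ,t) = w(η,σ).
By the chain rule u_t = w_σ - 2w_η, u_ξ = w_η, u_ξξ = w_ηη.
Then u_t + 2u_ξ = w_σ: the advection term cancels and the PDE becomes the heat equation w_σ = 2w_ηη on η ∈ ℝ.
Initial data: w(η,0) = u(η,0) = 3sin(η) + 3sin(2η).
On η ∈ ℝ each mode satisfies (sin(nη))″ = -n² sin(nη), so exp(-2n²σ) sin(nη) solves the heat equation; by superposition w(η,σ) = Σ c_n exp(-2n²σ) sin(nη).
Reading off the coefficients: c_1=3, c_2=3, so w(η,σ) = 3exp(-2σ)sin(η) + 3exp(-8σ)sin(2η).
Substituting back η = ξ - 2t, σ = t: u(ξ,t) = w(ξ - 2t, t).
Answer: u(ξ, t) = -3exp(-2t)sin(2t - ξ) - 3exp(-8t)sin(4t - 2ξ)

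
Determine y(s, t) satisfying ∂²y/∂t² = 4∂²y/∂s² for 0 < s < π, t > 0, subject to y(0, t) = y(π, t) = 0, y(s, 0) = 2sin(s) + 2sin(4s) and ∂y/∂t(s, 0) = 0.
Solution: Using separation of variables y = X(s)T(t):
Eigenfunctions: sin(ns), n = 1, 2, 3, ...
General solution: y(s, t) = Σ [A_n cos(2n t) + B_n sin(2n t)] sin(ns)
From y(s,0) = 2sin(s) + 2sin(4s): A_1=2, A_4=2. From y_t(s,0) = 0: all B_n = 0.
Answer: y(s, t) = 2sin(s)cos(2t) + 2sin(4s)cos(8t)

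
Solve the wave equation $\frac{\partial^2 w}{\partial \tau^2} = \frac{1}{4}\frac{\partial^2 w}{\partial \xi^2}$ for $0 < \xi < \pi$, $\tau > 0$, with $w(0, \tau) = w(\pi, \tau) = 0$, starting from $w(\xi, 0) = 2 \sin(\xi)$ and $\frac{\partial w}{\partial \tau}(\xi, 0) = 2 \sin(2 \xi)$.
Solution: Separating variables: $w = \sum [A_n \cos(\omega_n \tau) + B_n \sin(\omega_n \tau)] \sin(n\xi)$, $\omega_n = n/2$. From ICs ($B_n$ = velocity coefficient / $\omega_n$): $A_1=2, B_2=2$.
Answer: $w(\xi, \tau) = 2 \sin(\tau) \sin(2 \xi) + 2 \sin(\xi) \cos(\tau/2)$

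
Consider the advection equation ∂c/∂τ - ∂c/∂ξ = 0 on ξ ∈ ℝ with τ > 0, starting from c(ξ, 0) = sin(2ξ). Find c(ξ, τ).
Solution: By method of characteristics (waves move left with speed 1):
Along characteristics ξ + τ = const, c is constant, so c(ξ,τ) = f(ξ + τ) with f = c(·, 0).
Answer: c(ξ, τ) = sin(2ξ + 2τ)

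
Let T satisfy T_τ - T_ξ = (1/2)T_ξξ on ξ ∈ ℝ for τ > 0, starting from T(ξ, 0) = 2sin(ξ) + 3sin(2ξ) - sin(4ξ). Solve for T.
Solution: Change to a moving frame: let η = ξ + τ, σ = τ and write T(ξ,τ) = u(η,σ).
By the chain rule T_τ = u_σ + u_η, T_ξ = u_η, T_ξξ = u_ηη.
Then T_τ - T_ξ = u_σ: the advection term cancels and the PDE becomes the heat equation u_σ = (1/2)u_ηη on η ∈ ℝ.
Initial data: u(η,0) = T(η,0) = 2sin(η) + 3sin(2η) - sin(4η).
On η ∈ ℝ each mode satisfies (sin(nη))″ = -n² sin(nη), so exp(-n²σ/2) sin(nη) solves the heat equation; by superposition u(η,σ) = Σ c_n exp(-n²σ/2) sin(nη).
Reading off the coefficients: c_1=2, c_2=3, c_4=-1, so u(η,σ) = 3exp(-2σ)sin(2η) - exp(-8σ)sin(4η) + 2exp(-σ/2)sin(η).
Substituting back η = ξ + τ, σ = τ: T(ξ,τ) = u(ξ + τ, τ).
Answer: T(ξ, τ) = 3exp(-2τ)sin(2ξ + 2τ) - exp(-8τ)sin(4ξ + 4τ) + 2exp(-τ/2)sin(ξ + τ)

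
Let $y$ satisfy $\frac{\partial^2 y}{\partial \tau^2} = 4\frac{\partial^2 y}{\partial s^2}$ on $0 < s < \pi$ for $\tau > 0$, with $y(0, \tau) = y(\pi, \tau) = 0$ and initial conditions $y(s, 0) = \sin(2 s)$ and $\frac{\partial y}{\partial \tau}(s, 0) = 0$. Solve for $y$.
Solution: Using separation of variables $y = X(s)T(\tau)$:
Eigenfunctions: $\sin(ns)$, $n = 1, 2, 3, \ldots$
General solution: $y(s, \tau) = \sum [A_n \cos(2n \tau) + B_n \sin(2n \tau)] \sin(ns)$
From $y(s,0) = \sin(2 s)$: $A_2=1$. From $y_{\tau}(s,0) = 0$: all $B_n = 0$.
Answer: $y(s, \tau) = \sin(2 s) \cos(4 \tau)$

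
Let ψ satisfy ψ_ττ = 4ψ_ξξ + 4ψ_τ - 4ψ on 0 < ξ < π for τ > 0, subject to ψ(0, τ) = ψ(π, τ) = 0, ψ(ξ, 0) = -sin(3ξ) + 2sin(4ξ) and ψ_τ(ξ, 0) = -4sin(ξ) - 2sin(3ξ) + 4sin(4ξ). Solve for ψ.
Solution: Substitute ψ = exp(2τ)u, i.e. u = exp(-2τ)ψ.
By the product rule, ψ_τ = exp(2τ)(u_τ + 2u), ψ_ττ = exp(2τ)(u_ττ + 4u_τ + 4u), ψ_ξξ = exp(2τ)u_ξξ.
Substituting into the PDE and dividing by exp(2τ): u_ττ + 4u_τ + 4u = 4u_ξξ + 4(u_τ + 2u) - 4u.
The lower-order terms cancel, leaving the standard wave equation u_ττ = 4u_ξξ.
Initial data for u: u(ξ,0) = ψ(ξ,0) = -sin(3ξ) + 2sin(4ξ); u_τ(ξ,0) = ψ_τ(ξ,0) - 2ψ(ξ,0) = -4sin(ξ). The boundary conditions carry over: u(0,τ) = u(π,τ) = 0.
Solve for u:
  Using separation of variables u = X(ξ)T(τ):
  Eigenfunctions: sin(nξ), n = 1, 2, 3, ...
  General solution: u(ξ, τ) = Σ [A_n cos(2n τ) + B_n sin(2n τ)] sin(nξ)
  From u(ξ,0) = -sin(3ξ) + 2sin(4ξ): A_3=-1, A_4=2. From u_τ(ξ,0) = -4sin(ξ), using u_τ(ξ,0) = Σ ω_n B_n sin(nξ) with ω_n = 2n: B_1 = (-4)/2 = -2.
Hence u(ξ,τ) = -2sin(ξ)sin(2τ) - sin(3ξ)cos(6τ) + 2sin(4ξ)cos(8τ).
Transform back: ψ(ξ,τ) = exp(2τ)u(ξ,τ).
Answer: ψ(ξ, τ) = -2exp(2τ)sin(ξ)sin(2τ) - exp(2τ)sin(3ξ)cos(6τ) + 2exp(2τ)sin(4ξ)cos(8τ)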